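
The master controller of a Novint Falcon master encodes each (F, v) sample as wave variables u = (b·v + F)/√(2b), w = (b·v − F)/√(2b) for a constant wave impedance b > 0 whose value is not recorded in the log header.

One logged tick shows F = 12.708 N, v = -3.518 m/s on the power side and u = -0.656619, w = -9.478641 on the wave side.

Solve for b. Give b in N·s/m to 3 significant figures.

b = 4.15 N·s/m

u + w = -10.135260;  u + w = √(2b)·v, so √(2b) = -10.135260/(-3.518) = 2.880972.
b = (√(2b))²/2 = 8.300000/2 = 4.150000.
(Check via u − w = 2F/√(2b): u − w = 8.822022, 2F/√(2b) = 8.822022.)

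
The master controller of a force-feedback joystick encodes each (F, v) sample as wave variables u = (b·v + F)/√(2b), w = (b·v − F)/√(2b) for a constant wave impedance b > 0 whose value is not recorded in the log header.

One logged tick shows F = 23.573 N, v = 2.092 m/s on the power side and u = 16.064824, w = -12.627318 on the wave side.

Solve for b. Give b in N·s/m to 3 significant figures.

u + w = 3.437506;  u + w = √(2b)·v, so √(2b) = 3.437506/2.092 = 1.643167.
b = (√(2b))²/2 = 2.699999/2 = 1.349999.
(Check via u − w = 2F/√(2b): u − w = 28.692142, 2F/√(2b) = 28.692148.)

b = 1.35 N·s/m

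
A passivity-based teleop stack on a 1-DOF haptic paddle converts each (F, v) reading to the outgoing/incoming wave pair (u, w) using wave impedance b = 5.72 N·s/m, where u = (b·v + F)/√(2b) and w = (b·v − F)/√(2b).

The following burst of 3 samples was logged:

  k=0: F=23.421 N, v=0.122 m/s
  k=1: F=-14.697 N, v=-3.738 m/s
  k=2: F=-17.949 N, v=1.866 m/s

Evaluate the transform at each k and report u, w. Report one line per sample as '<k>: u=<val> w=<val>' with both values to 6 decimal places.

0: u=7.130885 w=-6.718243
1: u=-10.666791 w=-1.976272
2: u=-2.151041 w=8.462425

k=0: b·v=5.72×0.122=0.697840; √(2b)=3.382307; u=(0.697840+23.421)/3.382307=7.130885, w=(0.697840−23.421)/3.382307=-6.718243
k=1: b·v=5.72×(-3.738)=-21.381360; √(2b)=3.382307; u=(-21.381360+(-14.697))/3.382307=-10.666791, w=(-21.381360−(-14.697))/3.382307=-1.976272
k=2: b·v=5.72×1.866=10.673520; √(2b)=3.382307; u=(10.673520+(-17.949))/3.382307=-2.151041, w=(10.673520−(-17.949))/3.382307=8.462425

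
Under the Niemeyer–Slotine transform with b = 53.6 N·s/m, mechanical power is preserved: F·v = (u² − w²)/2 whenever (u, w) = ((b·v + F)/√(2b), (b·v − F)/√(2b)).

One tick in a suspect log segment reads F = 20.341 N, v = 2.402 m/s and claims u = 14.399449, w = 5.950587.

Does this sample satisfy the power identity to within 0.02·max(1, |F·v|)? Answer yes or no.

F·v = 20.341×2.402 = 48.859082 W.
(u² − w²)/2 = (207.344132 − 35.409486)/2 = 85.967323 W.
|Δ| = 37.108241;  2% of max(1, |F·v|) = 0.977182.

no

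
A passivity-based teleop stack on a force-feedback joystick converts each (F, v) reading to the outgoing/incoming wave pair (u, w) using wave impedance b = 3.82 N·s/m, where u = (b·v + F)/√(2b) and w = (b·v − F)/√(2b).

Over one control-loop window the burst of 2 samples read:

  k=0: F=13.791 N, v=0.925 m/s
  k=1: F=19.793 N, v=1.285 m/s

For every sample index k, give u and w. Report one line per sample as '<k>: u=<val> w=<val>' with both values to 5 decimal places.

k=0: b·v=3.82×0.925=3.53350; √(2b)=2.76405; u=(3.53350+13.791)/2.76405=6.26778, w=(3.53350−13.791)/2.76405=-3.71103
k=1: b·v=3.82×1.285=4.90870; √(2b)=2.76405; u=(4.90870+19.793)/2.76405=8.93676, w=(4.90870−19.793)/2.76405=-5.38495

0: u=6.26778 w=-3.71103
1: u=8.93676 w=-5.38495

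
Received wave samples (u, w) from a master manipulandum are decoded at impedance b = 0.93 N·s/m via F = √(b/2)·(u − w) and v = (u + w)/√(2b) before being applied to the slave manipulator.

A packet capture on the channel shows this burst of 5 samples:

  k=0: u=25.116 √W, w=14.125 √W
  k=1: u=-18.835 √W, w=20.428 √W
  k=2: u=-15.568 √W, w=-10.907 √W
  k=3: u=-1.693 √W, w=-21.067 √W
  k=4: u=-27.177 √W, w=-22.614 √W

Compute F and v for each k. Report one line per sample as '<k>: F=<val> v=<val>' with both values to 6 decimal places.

k=0: u−w=10.991000, u+w=39.241000; √(b/2)=0.681909, √(2b)=1.363818; F=0.681909×10.991=7.494863, v=39.241000/1.363818=28.772897
k=1: u−w=-39.263000, u+w=1.593000; √(b/2)=0.681909, √(2b)=1.363818; F=0.681909×(-39.263)=-26.773796, v=1.593000/1.363818=1.168044
k=2: u−w=-4.661000, u+w=-26.475000; √(b/2)=0.681909, √(2b)=1.363818; F=0.681909×(-4.661)=-3.178378, v=-26.475000/1.363818=-19.412412
k=3: u−w=19.374000, u+w=-22.760000; √(b/2)=0.681909, √(2b)=1.363818; F=0.681909×19.374=13.211307, v=-22.760000/1.363818=-16.688442
k=4: u−w=-4.563000, u+w=-49.791000; √(b/2)=0.681909, √(2b)=1.363818; F=0.681909×(-4.563)=-3.111551, v=-49.791000/1.363818=-36.508533

0: F=7.494863 v=28.772897
1: F=-26.773796 v=1.168044
2: F=-3.178378 v=-19.412412
3: F=13.211307 v=-16.688442
4: F=-3.111551 v=-36.508533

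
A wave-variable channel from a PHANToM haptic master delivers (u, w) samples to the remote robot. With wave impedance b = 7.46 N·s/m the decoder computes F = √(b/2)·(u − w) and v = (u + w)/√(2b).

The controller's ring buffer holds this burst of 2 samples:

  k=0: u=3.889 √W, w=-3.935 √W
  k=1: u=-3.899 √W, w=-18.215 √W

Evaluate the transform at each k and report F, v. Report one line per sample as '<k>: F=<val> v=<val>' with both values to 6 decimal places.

0: F=15.110654 v=-0.011909
1: F=27.648788 v=-5.725098

k=0: u−w=7.824000, u+w=-0.046000; √(b/2)=1.931321, √(2b)=3.862642; F=1.931321×7.824=15.110654, v=-0.046000/3.862642=-0.011909
k=1: u−w=14.316000, u+w=-22.114000; √(b/2)=1.931321, √(2b)=3.862642; F=1.931321×14.316=27.648788, v=-22.114000/3.862642=-5.725098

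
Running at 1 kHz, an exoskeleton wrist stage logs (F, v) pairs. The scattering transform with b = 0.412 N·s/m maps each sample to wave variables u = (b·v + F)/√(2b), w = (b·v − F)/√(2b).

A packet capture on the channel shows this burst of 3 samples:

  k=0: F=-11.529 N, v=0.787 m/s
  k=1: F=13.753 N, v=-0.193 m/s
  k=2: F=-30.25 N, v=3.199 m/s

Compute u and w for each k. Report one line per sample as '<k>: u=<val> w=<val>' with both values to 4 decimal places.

k=0: b·v=0.412×0.787=0.3242; √(2b)=0.9077; u=(0.3242+(-11.529))/0.9077=-12.3435, w=(0.3242−(-11.529))/0.9077=13.0579
k=1: b·v=0.412×(-0.193)=-0.0795; √(2b)=0.9077; u=(-0.0795+13.753)/0.9077=15.0631, w=(-0.0795−13.753)/0.9077=-15.2383
k=2: b·v=0.412×3.199=1.3180; √(2b)=0.9077; u=(1.3180+(-30.25))/0.9077=-31.8724, w=(1.3180−(-30.25))/0.9077=34.7763

0: u=-12.3435 w=13.0579
1: u=15.0631 w=-15.2383
2: u=-31.8724 w=34.7763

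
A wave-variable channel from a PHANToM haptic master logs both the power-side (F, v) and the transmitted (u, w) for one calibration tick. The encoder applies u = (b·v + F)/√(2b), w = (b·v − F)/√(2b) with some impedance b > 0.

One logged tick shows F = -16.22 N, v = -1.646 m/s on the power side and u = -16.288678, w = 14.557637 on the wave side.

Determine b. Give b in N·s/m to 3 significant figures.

b = 0.553 N·s/m

u + w = -1.731041;  u + w = √(2b)·v, so √(2b) = -1.731041/(-1.646) = 1.051665.
b = (√(2b))²/2 = 1.106000/2 = 0.553000.
(Check via u − w = 2F/√(2b): u − w = -30.846315, 2F/√(2b) = -30.846317.)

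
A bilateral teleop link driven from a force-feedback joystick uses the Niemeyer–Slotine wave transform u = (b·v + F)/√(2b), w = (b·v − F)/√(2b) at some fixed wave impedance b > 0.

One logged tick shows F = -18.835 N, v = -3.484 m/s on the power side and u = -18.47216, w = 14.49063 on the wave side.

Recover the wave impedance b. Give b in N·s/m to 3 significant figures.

b = 0.653 N·s/m

u + w = -3.9815;  u + w = √(2b)·v, so √(2b) = -3.9815/(-3.484) = 1.1428.
b = (√(2b))²/2 = 1.3060/2 = 0.6530.
(Check via u − w = 2F/√(2b): u − w = -32.9628, 2F/√(2b) = -32.9628.)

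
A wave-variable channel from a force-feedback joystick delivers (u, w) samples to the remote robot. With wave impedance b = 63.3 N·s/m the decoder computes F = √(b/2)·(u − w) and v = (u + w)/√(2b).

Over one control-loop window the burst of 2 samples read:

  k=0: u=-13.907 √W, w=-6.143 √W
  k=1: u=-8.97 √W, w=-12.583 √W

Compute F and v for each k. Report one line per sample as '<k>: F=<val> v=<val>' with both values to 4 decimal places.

0: F=-43.6790 v=-1.7820
1: F=20.3261 v=-1.9155

k=0: u−w=-7.7640, u+w=-20.0500; √(b/2)=5.6258, √(2b)=11.2517; F=5.6258×(-7.764)=-43.6790, v=-20.0500/11.2517=-1.7820
k=1: u−w=3.6130, u+w=-21.5530; √(b/2)=5.6258, √(2b)=11.2517; F=5.6258×3.613=20.3261, v=-21.5530/11.2517=-1.9155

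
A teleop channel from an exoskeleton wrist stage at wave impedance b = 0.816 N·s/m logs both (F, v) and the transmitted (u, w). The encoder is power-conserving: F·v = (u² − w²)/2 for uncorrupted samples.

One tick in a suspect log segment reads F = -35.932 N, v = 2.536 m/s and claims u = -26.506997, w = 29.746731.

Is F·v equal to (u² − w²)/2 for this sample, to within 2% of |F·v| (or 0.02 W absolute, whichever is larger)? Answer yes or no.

F·v = (-35.932)×2.536 = -91.123552 W.
(u² − w²)/2 = (702.620890 − 884.868005)/2 = -91.123558 W.
|Δ| = 0.000006;  2% of max(1, |F·v|) = 1.822471.

yes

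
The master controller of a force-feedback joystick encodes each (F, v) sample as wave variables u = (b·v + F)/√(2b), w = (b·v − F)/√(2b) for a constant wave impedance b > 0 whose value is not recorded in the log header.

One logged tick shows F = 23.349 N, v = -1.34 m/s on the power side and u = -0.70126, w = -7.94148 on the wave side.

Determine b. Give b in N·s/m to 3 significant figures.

b = 20.8 N·s/m

u + w = -8.6427;  u + w = √(2b)·v, so √(2b) = -8.6427/(-1.34) = 6.4498.
b = (√(2b))²/2 = 41.6000/2 = 20.8000.
(Check via u − w = 2F/√(2b): u − w = 7.2402, 2F/√(2b) = 7.2402.)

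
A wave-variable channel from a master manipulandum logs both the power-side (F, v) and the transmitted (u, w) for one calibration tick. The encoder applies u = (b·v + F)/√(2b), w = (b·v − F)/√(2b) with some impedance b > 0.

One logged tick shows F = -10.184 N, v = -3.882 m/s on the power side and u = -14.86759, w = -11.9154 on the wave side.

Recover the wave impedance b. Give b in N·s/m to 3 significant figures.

b = 23.8 N·s/m

u + w = -26.7830;  u + w = √(2b)·v, so √(2b) = -26.7830/(-3.882) = 6.8993.
b = (√(2b))²/2 = 47.6000/2 = 23.8000.
(Check via u − w = 2F/√(2b): u − w = -2.9522, 2F/√(2b) = -2.9522.)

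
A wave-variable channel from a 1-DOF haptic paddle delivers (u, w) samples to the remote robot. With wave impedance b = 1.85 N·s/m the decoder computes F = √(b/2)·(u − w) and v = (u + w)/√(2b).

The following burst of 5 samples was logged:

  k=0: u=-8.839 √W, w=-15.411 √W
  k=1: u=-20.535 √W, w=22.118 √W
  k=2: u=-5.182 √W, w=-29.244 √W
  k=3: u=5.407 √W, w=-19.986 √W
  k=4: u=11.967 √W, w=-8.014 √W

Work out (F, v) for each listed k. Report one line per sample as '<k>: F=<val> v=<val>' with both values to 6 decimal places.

0: F=6.320747 v=-12.606975
1: F=-41.022342 v=0.822963
2: F=23.142091 v=-17.897225
3: F=24.422205 v=-7.579261
4: F=19.217110 v=2.055067

k=0: u−w=6.572000, u+w=-24.250000; √(b/2)=0.961769, √(2b)=1.923538; F=0.961769×6.572=6.320747, v=-24.250000/1.923538=-12.606975
k=1: u−w=-42.653000, u+w=1.583000; √(b/2)=0.961769, √(2b)=1.923538; F=0.961769×(-42.653)=-41.022342, v=1.583000/1.923538=0.822963
k=2: u−w=24.062000, u+w=-34.426000; √(b/2)=0.961769, √(2b)=1.923538; F=0.961769×24.062=23.142091, v=-34.426000/1.923538=-17.897225
k=3: u−w=25.393000, u+w=-14.579000; √(b/2)=0.961769, √(2b)=1.923538; F=0.961769×25.393=24.422205, v=-14.579000/1.923538=-7.579261
k=4: u−w=19.981000, u+w=3.953000; √(b/2)=0.961769, √(2b)=1.923538; F=0.961769×19.981=19.217110, v=3.953000/1.923538=2.055067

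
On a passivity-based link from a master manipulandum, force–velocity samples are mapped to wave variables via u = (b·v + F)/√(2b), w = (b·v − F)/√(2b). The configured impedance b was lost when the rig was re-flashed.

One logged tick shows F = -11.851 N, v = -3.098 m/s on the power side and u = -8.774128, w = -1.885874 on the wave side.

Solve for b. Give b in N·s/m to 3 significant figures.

u + w = -10.660002;  u + w = √(2b)·v, so √(2b) = -10.660002/(-3.098) = 3.440930.
b = (√(2b))²/2 = 11.840001/2 = 5.920001.
(Check via u − w = 2F/√(2b): u − w = -6.888254, 2F/√(2b) = -6.888253.)

b = 5.92 N·s/m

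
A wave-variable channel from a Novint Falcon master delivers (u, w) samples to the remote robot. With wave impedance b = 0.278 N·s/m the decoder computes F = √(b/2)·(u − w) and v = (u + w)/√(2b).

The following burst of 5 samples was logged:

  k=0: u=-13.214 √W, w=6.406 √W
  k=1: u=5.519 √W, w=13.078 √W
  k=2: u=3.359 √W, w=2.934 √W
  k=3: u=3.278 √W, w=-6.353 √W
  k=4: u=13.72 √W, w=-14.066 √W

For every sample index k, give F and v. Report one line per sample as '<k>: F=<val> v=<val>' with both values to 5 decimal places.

0: F=-7.31487 v=-9.13024
1: F=-2.81820 v=24.94052
2: F=0.15845 v=8.43957
3: F=3.59070 v=-4.12390
4: F=10.35937 v=-0.46402

k=0: u−w=-19.62000, u+w=-6.80800; √(b/2)=0.37283, √(2b)=0.74565; F=0.37283×(-19.62)=-7.31487, v=-6.80800/0.74565=-9.13024
k=1: u−w=-7.55900, u+w=18.59700; √(b/2)=0.37283, √(2b)=0.74565; F=0.37283×(-7.559)=-2.81820, v=18.59700/0.74565=24.94052
k=2: u−w=0.42500, u+w=6.29300; √(b/2)=0.37283, √(2b)=0.74565; F=0.37283×0.425=0.15845, v=6.29300/0.74565=8.43957
k=3: u−w=9.63100, u+w=-3.07500; √(b/2)=0.37283, √(2b)=0.74565; F=0.37283×9.631=3.59070, v=-3.07500/0.74565=-4.12390
k=4: u−w=27.78600, u+w=-0.34600; √(b/2)=0.37283, √(2b)=0.74565; F=0.37283×27.786=10.35937, v=-0.34600/0.74565=-0.46402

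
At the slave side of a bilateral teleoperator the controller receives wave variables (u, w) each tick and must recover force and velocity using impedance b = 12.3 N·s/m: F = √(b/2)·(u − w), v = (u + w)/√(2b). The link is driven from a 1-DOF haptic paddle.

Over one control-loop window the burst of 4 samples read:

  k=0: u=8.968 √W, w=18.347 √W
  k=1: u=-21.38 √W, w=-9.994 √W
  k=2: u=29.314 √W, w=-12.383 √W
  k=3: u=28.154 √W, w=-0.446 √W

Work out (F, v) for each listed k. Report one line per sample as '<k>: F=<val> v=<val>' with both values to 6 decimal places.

k=0: u−w=-9.379000, u+w=27.315000; √(b/2)=2.479919, √(2b)=4.959839; F=2.479919×(-9.379)=-23.259164, v=27.315000/4.959839=5.507236
k=1: u−w=-11.386000, u+w=-31.374000; √(b/2)=2.479919, √(2b)=4.959839; F=2.479919×(-11.386)=-28.236362, v=-31.374000/4.959839=-6.325609
k=2: u−w=41.697000, u+w=16.931000; √(b/2)=2.479919, √(2b)=4.959839; F=2.479919×41.697=103.405197, v=16.931000/4.959839=3.413619
k=3: u−w=28.600000, u+w=27.708000; √(b/2)=2.479919, √(2b)=4.959839; F=2.479919×28.6=70.925694, v=27.708000/4.959839=5.586472

0: F=-23.259164 v=5.507236
1: F=-28.236362 v=-6.325609
2: F=103.405197 v=3.413619
3: F=70.925694 v=5.586472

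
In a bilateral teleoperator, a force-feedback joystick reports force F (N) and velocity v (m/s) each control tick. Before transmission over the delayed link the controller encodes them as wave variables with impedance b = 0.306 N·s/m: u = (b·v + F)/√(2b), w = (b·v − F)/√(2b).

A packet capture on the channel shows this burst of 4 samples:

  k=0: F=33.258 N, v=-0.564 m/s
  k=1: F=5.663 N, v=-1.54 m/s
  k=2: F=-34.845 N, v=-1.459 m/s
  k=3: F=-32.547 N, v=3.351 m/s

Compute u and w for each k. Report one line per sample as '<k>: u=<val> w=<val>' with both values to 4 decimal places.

k=0: b·v=0.306×(-0.564)=-0.1726; √(2b)=0.7823; u=(-0.1726+33.258)/0.7823=42.2923, w=(-0.1726−33.258)/0.7823=-42.7335
k=1: b·v=0.306×(-1.54)=-0.4712; √(2b)=0.7823; u=(-0.4712+5.663)/0.7823=6.6365, w=(-0.4712−5.663)/0.7823=-7.8412
k=2: b·v=0.306×(-1.459)=-0.4465; √(2b)=0.7823; u=(-0.4465+(-34.845))/0.7823=-45.1122, w=(-0.4465−(-34.845))/0.7823=43.9708
k=3: b·v=0.306×3.351=1.0254; √(2b)=0.7823; u=(1.0254+(-32.547))/0.7823=-40.2933, w=(1.0254−(-32.547))/0.7823=42.9148

0: u=42.2923 w=-42.7335
1: u=6.6365 w=-7.8412
2: u=-45.1122 w=43.9708
3: u=-40.2933 w=42.9148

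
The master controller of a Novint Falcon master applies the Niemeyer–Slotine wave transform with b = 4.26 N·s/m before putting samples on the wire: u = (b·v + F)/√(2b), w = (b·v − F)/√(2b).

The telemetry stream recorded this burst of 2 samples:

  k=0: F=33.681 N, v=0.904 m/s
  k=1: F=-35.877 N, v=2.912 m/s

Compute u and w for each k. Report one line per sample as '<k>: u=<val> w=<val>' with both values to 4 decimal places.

0: u=12.8583 w=-10.2196
1: u=-8.0413 w=16.5412

k=0: b·v=4.26×0.904=3.8510; √(2b)=2.9189; u=(3.8510+33.681)/2.9189=12.8583, w=(3.8510−33.681)/2.9189=-10.2196
k=1: b·v=4.26×2.912=12.4051; √(2b)=2.9189; u=(12.4051+(-35.877))/2.9189=-8.0413, w=(12.4051−(-35.877))/2.9189=16.5412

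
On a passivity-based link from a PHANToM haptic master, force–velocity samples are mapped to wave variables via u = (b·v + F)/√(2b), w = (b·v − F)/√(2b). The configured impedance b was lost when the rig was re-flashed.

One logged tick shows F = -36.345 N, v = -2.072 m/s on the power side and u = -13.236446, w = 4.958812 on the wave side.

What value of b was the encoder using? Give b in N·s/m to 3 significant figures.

u + w = -8.277634;  u + w = √(2b)·v, so √(2b) = -8.277634/(-2.072) = 3.994997.
b = (√(2b))²/2 = 15.960002/2 = 7.980001.
(Check via u − w = 2F/√(2b): u − w = -18.195258, 2F/√(2b) = -18.195257.)

b = 7.98 N·s/m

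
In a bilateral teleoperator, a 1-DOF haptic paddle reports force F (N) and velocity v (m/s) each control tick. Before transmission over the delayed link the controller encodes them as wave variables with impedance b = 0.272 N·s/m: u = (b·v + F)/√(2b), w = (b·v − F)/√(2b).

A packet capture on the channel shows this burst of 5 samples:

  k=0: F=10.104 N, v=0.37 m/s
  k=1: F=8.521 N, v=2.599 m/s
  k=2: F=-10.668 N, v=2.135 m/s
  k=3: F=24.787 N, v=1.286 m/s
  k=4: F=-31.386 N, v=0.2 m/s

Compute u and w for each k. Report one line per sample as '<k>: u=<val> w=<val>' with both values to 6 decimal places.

k=0: b·v=0.272×0.37=0.100640; √(2b)=0.737564; u=(0.100640+10.104)/0.737564=13.835608, w=(0.100640−10.104)/0.737564=-13.562709
k=1: b·v=0.272×2.599=0.706928; √(2b)=0.737564; u=(0.706928+8.521)/0.737564=12.511367, w=(0.706928−8.521)/0.737564=-10.594439
k=2: b·v=0.272×2.135=0.580720; √(2b)=0.737564; u=(0.580720+(-10.668))/0.737564=-13.676489, w=(0.580720−(-10.668))/0.737564=15.251187
k=3: b·v=0.272×1.286=0.349792; √(2b)=0.737564; u=(0.349792+24.787)/0.737564=34.080849, w=(0.349792−24.787)/0.737564=-33.132342
k=4: b·v=0.272×0.2=0.054400; √(2b)=0.737564; u=(0.054400+(-31.386))/0.737564=-42.479865, w=(0.054400−(-31.386))/0.737564=42.627377

0: u=13.835608 w=-13.562709
1: u=12.511367 w=-10.594439
2: u=-13.676489 w=15.251187
3: u=34.080849 w=-33.132342
4: u=-42.479865 w=42.627377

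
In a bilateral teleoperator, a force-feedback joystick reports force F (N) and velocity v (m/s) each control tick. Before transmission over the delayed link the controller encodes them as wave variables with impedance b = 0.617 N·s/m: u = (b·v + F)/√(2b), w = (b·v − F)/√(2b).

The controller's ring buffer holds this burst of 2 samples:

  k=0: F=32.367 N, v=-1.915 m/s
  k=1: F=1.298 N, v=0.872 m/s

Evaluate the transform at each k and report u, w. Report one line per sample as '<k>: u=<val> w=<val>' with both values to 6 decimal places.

k=0: b·v=0.617×(-1.915)=-1.181555; √(2b)=1.110856; u=(-1.181555+32.367)/1.110856=28.073358, w=(-1.181555−32.367)/1.110856=-30.200646
k=1: b·v=0.617×0.872=0.538024; √(2b)=1.110856; u=(0.538024+1.298)/1.110856=1.652802, w=(0.538024−1.298)/1.110856=-0.684136

0: u=28.073358 w=-30.200646
1: u=1.652802 w=-0.684136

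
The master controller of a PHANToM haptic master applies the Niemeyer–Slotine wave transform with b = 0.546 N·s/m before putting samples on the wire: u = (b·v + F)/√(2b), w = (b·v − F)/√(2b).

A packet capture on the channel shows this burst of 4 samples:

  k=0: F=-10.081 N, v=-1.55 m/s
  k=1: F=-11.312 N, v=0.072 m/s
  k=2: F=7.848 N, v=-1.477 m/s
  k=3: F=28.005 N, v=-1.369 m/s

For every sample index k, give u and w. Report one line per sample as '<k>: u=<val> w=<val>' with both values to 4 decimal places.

k=0: b·v=0.546×(-1.55)=-0.8463; √(2b)=1.0450; u=(-0.8463+(-10.081))/1.0450=-10.4569, w=(-0.8463−(-10.081))/1.0450=8.8371
k=1: b·v=0.546×0.072=0.0393; √(2b)=1.0450; u=(0.0393+(-11.312))/1.0450=-10.7874, w=(0.0393−(-11.312))/1.0450=10.8626
k=2: b·v=0.546×(-1.477)=-0.8064; √(2b)=1.0450; u=(-0.8064+7.848)/1.0450=6.7384, w=(-0.8064−7.848)/1.0450=-8.2819
k=3: b·v=0.546×(-1.369)=-0.7475; √(2b)=1.0450; u=(-0.7475+28.005)/1.0450=26.0841, w=(-0.7475−28.005)/1.0450=-27.5146

0: u=-10.4569 w=8.8371
1: u=-10.7874 w=10.8626
2: u=6.7384 w=-8.2819
3: u=26.0841 w=-27.5146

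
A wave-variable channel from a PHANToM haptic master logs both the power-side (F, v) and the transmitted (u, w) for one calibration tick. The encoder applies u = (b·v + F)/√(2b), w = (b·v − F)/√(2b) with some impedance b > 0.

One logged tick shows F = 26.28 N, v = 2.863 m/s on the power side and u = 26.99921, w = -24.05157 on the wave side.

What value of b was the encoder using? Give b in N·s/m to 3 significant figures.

u + w = 2.9476;  u + w = √(2b)·v, so √(2b) = 2.9476/2.863 = 1.0296.
b = (√(2b))²/2 = 1.0600/2 = 0.5300.
(Check via u − w = 2F/√(2b): u − w = 51.0508, 2F/√(2b) = 51.0508.)

b = 0.53 N·s/m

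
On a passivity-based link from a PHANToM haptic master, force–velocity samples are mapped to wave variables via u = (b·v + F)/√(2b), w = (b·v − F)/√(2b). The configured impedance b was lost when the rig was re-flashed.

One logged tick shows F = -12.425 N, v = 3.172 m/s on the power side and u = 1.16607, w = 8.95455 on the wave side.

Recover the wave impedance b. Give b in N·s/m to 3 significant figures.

b = 5.09 N·s/m

u + w = 10.12062;  u + w = √(2b)·v, so √(2b) = 10.12062/3.172 = 3.19061.
b = (√(2b))²/2 = 10.18000/2 = 5.09000.
(Check via u − w = 2F/√(2b): u − w = -7.78848, 2F/√(2b) = -7.78848.)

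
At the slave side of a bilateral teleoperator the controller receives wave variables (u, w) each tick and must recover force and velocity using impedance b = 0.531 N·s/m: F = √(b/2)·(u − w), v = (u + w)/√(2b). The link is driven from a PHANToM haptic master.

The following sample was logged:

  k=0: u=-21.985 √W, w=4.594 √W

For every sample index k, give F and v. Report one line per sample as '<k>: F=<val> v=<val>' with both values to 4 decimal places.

0: F=-13.6953 v=-16.8757

k=0: u−w=-26.5790, u+w=-17.3910; √(b/2)=0.5153, √(2b)=1.0305; F=0.5153×(-26.579)=-13.6953, v=-17.3910/1.0305=-16.8757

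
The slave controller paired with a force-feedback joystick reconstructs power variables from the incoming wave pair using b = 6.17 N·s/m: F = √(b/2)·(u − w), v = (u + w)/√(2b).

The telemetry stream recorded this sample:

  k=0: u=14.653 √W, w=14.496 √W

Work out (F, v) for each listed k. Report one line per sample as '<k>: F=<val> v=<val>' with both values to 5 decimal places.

k=0: u−w=0.15700, u+w=29.14900; √(b/2)=1.75642, √(2b)=3.51283; F=1.75642×0.157=0.27576, v=29.14900/3.51283=8.29786

0: F=0.27576 v=8.29786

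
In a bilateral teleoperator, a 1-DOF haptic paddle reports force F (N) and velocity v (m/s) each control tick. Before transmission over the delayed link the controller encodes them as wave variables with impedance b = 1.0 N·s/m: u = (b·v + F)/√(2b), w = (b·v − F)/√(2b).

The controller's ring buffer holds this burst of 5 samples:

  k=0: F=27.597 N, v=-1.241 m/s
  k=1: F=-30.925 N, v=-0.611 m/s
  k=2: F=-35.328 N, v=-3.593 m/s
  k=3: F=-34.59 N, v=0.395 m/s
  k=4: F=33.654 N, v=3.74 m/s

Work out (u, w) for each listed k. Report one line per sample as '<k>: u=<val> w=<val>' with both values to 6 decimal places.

k=0: b·v=1.0×(-1.241)=-1.241000; √(2b)=1.414214; u=(-1.241000+27.597)/1.414214=18.636506, w=(-1.241000−27.597)/1.414214=-20.391545
k=1: b·v=1.0×(-0.611)=-0.611000; √(2b)=1.414214; u=(-0.611000+(-30.925))/1.414214=-22.299319, w=(-0.611000−(-30.925))/1.414214=21.435235
k=2: b·v=1.0×(-3.593)=-3.593000; √(2b)=1.414214; u=(-3.593000+(-35.328))/1.414214=-27.521303, w=(-3.593000−(-35.328))/1.414214=22.440034
k=3: b·v=1.0×0.395=0.395000; √(2b)=1.414214; u=(0.395000+(-34.59))/1.414214=-24.179516, w=(0.395000−(-34.59))/1.414214=24.738131
k=4: b·v=1.0×3.74=3.740000; √(2b)=1.414214; u=(3.740000+33.654)/1.414214=26.441551, w=(3.740000−33.654)/1.414214=-21.152392

0: u=18.636506 w=-20.391545
1: u=-22.299319 w=21.435235
2: u=-27.521303 w=22.440034
3: u=-24.179516 w=24.738131
4: u=26.441551 w=-21.152392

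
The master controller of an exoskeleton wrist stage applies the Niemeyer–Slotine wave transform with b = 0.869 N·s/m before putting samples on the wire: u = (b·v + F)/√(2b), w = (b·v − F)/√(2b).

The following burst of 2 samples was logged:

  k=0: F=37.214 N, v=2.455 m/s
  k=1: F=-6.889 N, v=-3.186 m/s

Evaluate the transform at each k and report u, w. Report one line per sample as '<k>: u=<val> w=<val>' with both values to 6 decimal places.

k=0: b·v=0.869×2.455=2.133395; √(2b)=1.318332; u=(2.133395+37.214)/1.318332=29.846341, w=(2.133395−37.214)/1.318332=-26.609835
k=1: b·v=0.869×(-3.186)=-2.768634; √(2b)=1.318332; u=(-2.768634+(-6.889))/1.318332=-7.325645, w=(-2.768634−(-6.889))/1.318332=3.125438

0: u=29.846341 w=-26.609835
1: u=-7.325645 w=3.125438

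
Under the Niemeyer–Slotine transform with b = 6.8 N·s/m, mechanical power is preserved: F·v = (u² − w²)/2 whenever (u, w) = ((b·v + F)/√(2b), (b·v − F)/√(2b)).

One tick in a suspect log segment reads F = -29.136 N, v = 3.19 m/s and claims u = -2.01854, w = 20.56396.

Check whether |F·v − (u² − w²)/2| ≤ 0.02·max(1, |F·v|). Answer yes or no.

F·v = (-29.136)×3.19 = -92.9438 W.
(u² − w²)/2 = (4.0745 − 422.8765)/2 = -209.4010 W.
|Δ| = 116.4571;  2% of max(1, |F·v|) = 1.8589.

no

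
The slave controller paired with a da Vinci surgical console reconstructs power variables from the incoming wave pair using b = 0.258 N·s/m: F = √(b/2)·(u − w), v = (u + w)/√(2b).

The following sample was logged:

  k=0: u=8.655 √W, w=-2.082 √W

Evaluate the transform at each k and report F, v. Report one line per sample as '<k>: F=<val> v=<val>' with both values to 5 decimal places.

k=0: u−w=10.73700, u+w=6.57300; √(b/2)=0.35917, √(2b)=0.71833; F=0.35917×10.737=3.85636, v=6.57300/0.71833=9.15037

0: F=3.85636 v=9.15037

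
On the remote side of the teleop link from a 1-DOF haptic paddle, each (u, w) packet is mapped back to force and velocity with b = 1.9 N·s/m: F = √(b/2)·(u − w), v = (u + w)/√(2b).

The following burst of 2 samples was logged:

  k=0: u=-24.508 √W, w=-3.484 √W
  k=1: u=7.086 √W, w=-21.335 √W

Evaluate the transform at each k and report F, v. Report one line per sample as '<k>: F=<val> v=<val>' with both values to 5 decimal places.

0: F=-20.49166 v=-14.35959
1: F=27.70136 v=-7.30958

k=0: u−w=-21.02400, u+w=-27.99200; √(b/2)=0.97468, √(2b)=1.94936; F=0.97468×(-21.024)=-20.49166, v=-27.99200/1.94936=-14.35959
k=1: u−w=28.42100, u+w=-14.24900; √(b/2)=0.97468, √(2b)=1.94936; F=0.97468×28.421=27.70136, v=-14.24900/1.94936=-7.30958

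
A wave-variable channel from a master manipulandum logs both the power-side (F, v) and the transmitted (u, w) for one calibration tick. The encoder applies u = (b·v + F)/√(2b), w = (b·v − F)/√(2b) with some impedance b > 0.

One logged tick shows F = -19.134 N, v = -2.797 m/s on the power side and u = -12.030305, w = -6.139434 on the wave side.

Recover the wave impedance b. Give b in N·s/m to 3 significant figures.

b = 21.1 N·s/m

u + w = -18.169739;  u + w = √(2b)·v, so √(2b) = -18.169739/(-2.797) = 6.496153.
b = (√(2b))²/2 = 42.199999/2 = 21.100000.
(Check via u − w = 2F/√(2b): u − w = -5.890871, 2F/√(2b) = -5.890871.)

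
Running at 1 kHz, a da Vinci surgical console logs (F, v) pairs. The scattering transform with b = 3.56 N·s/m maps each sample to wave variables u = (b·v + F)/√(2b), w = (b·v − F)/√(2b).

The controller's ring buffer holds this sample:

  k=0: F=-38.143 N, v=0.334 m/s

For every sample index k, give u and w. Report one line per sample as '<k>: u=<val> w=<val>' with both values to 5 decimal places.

k=0: b·v=3.56×0.334=1.18904; √(2b)=2.66833; u=(1.18904+(-38.143))/2.66833=-13.84908, w=(1.18904−(-38.143))/2.66833=14.74031

0: u=-13.84908 w=14.74031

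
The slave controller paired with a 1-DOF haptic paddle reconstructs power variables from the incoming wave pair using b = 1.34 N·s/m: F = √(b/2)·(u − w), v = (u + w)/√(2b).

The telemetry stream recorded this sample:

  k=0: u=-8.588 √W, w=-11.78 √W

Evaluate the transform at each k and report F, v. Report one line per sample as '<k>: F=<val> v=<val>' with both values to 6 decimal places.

0: F=2.612765 v=-12.441736

k=0: u−w=3.192000, u+w=-20.368000; √(b/2)=0.818535, √(2b)=1.637071; F=0.818535×3.192=2.612765, v=-20.368000/1.637071=-12.441736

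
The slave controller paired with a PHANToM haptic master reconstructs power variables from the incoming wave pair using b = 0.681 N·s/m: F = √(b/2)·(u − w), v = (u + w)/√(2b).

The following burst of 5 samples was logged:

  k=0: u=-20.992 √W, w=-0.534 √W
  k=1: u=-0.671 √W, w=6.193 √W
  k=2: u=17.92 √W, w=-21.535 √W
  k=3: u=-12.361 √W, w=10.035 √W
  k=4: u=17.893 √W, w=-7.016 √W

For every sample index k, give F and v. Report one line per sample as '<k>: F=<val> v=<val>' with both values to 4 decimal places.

0: F=-11.9377 v=-18.4448
1: F=-4.0053 v=4.7316
2: F=23.0229 v=-3.0976
3: F=-13.0686 v=-1.9931
4: F=14.5350 v=9.3201

k=0: u−w=-20.4580, u+w=-21.5260; √(b/2)=0.5835, √(2b)=1.1670; F=0.5835×(-20.458)=-11.9377, v=-21.5260/1.1670=-18.4448
k=1: u−w=-6.8640, u+w=5.5220; √(b/2)=0.5835, √(2b)=1.1670; F=0.5835×(-6.864)=-4.0053, v=5.5220/1.1670=4.7316
k=2: u−w=39.4550, u+w=-3.6150; √(b/2)=0.5835, √(2b)=1.1670; F=0.5835×39.455=23.0229, v=-3.6150/1.1670=-3.0976
k=3: u−w=-22.3960, u+w=-2.3260; √(b/2)=0.5835, √(2b)=1.1670; F=0.5835×(-22.396)=-13.0686, v=-2.3260/1.1670=-1.9931
k=4: u−w=24.9090, u+w=10.8770; √(b/2)=0.5835, √(2b)=1.1670; F=0.5835×24.909=14.5350, v=10.8770/1.1670=9.3201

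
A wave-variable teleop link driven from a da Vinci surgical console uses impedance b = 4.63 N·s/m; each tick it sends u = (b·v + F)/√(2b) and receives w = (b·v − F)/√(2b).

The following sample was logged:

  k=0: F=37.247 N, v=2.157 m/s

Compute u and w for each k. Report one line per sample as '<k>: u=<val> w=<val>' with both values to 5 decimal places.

0: u=15.52203 w=-8.95822

k=0: b·v=4.63×2.157=9.98691; √(2b)=3.04302; u=(9.98691+37.247)/3.04302=15.52203, w=(9.98691−37.247)/3.04302=-8.95822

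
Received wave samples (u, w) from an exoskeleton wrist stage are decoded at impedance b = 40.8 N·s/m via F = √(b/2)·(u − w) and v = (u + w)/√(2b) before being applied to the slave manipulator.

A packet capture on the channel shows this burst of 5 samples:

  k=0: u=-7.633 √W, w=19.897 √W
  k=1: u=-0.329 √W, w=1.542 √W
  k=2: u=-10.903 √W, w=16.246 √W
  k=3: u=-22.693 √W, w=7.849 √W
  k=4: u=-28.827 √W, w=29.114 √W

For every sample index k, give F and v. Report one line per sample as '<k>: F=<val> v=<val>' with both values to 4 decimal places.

k=0: u−w=-27.5300, u+w=12.2640; √(b/2)=4.5166, √(2b)=9.0333; F=4.5166×(-27.53)=-124.3430, v=12.2640/9.0333=1.3576
k=1: u−w=-1.8710, u+w=1.2130; √(b/2)=4.5166, √(2b)=9.0333; F=4.5166×(-1.871)=-8.4506, v=1.2130/9.0333=0.1343
k=2: u−w=-27.1490, u+w=5.3430; √(b/2)=4.5166, √(2b)=9.0333; F=4.5166×(-27.149)=-122.6221, v=5.3430/9.0333=0.5915
k=3: u−w=-30.5420, u+w=-14.8440; √(b/2)=4.5166, √(2b)=9.0333; F=4.5166×(-30.542)=-137.9471, v=-14.8440/9.0333=-1.6433
k=4: u−w=-57.9410, u+w=0.2870; √(b/2)=4.5166, √(2b)=9.0333; F=4.5166×(-57.941)=-261.6984, v=0.2870/9.0333=0.0318

0: F=-124.3430 v=1.3576
1: F=-8.4506 v=0.1343
2: F=-122.6221 v=0.5915
3: F=-137.9471 v=-1.6433
4: F=-261.6984 v=0.0318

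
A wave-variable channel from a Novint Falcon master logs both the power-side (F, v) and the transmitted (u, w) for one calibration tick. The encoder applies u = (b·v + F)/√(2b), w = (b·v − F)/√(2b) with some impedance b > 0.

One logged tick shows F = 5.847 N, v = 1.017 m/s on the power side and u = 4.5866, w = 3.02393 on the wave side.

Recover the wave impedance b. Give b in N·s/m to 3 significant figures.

b = 28 N·s/m

u + w = 7.6105;  u + w = √(2b)·v, so √(2b) = 7.6105/1.017 = 7.4833.
b = (√(2b))²/2 = 56.0000/2 = 28.0000.
(Check via u − w = 2F/√(2b): u − w = 1.5627, 2F/√(2b) = 1.5627.)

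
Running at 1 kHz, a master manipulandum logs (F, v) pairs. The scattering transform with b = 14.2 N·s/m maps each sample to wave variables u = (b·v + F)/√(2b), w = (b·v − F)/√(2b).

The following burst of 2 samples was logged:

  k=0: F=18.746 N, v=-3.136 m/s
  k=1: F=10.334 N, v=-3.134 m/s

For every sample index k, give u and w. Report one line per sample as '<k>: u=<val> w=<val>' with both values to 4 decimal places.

0: u=-4.8385 w=-11.8738
1: u=-6.4117 w=-10.2899

k=0: b·v=14.2×(-3.136)=-44.5312; √(2b)=5.3292; u=(-44.5312+18.746)/5.3292=-4.8385, w=(-44.5312−18.746)/5.3292=-11.8738
k=1: b·v=14.2×(-3.134)=-44.5028; √(2b)=5.3292; u=(-44.5028+10.334)/5.3292=-6.4117, w=(-44.5028−10.334)/5.3292=-10.2899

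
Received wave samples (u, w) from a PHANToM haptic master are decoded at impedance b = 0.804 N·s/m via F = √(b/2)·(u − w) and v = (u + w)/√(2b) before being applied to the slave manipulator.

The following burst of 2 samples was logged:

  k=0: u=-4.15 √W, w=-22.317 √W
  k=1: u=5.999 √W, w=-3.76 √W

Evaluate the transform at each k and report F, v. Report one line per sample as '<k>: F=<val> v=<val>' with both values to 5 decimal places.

0: F=11.51851 v=-20.87189
1: F=6.18754 v=1.76568

k=0: u−w=18.16700, u+w=-26.46700; √(b/2)=0.63403, √(2b)=1.26807; F=0.63403×18.167=11.51851, v=-26.46700/1.26807=-20.87189
k=1: u−w=9.75900, u+w=2.23900; √(b/2)=0.63403, √(2b)=1.26807; F=0.63403×9.759=6.18754, v=2.23900/1.26807=1.76568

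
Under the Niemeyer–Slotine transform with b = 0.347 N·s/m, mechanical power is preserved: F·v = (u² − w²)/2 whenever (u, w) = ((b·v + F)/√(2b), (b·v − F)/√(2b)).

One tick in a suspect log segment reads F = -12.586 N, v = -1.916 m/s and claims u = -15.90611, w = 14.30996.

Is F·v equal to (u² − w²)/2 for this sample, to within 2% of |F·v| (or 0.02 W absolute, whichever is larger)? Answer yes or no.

yes

F·v = (-12.586)×(-1.916) = 24.11478 W.
(u² − w²)/2 = (253.00434 − 204.77496)/2 = 24.11469 W.
|Δ| = 0.00009;  2% of max(1, |F·v|) = 0.48230.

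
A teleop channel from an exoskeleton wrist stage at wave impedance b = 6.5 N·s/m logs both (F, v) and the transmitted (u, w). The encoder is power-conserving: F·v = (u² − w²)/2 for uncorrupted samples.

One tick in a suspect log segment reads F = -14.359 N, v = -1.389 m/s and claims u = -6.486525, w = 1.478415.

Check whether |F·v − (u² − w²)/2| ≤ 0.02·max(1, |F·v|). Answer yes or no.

yes

F·v = (-14.359)×(-1.389) = 19.944651 W.
(u² − w²)/2 = (42.075007 − 2.185711)/2 = 19.944648 W.
|Δ| = 0.000003;  2% of max(1, |F·v|) = 0.398893.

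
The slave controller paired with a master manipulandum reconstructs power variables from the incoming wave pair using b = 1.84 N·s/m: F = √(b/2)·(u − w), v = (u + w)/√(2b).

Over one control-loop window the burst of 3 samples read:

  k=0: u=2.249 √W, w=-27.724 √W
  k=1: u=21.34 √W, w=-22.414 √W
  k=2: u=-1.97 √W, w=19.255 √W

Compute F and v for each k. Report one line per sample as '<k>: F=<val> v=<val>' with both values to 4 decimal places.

0: F=28.7491 v=-13.2798
1: F=41.9674 v=-0.5599
2: F=-20.3583 v=9.0104

k=0: u−w=29.9730, u+w=-25.4750; √(b/2)=0.9592, √(2b)=1.9183; F=0.9592×29.973=28.7491, v=-25.4750/1.9183=-13.2798
k=1: u−w=43.7540, u+w=-1.0740; √(b/2)=0.9592, √(2b)=1.9183; F=0.9592×43.754=41.9674, v=-1.0740/1.9183=-0.5599
k=2: u−w=-21.2250, u+w=17.2850; √(b/2)=0.9592, √(2b)=1.9183; F=0.9592×(-21.225)=-20.3583, v=17.2850/1.9183=9.0104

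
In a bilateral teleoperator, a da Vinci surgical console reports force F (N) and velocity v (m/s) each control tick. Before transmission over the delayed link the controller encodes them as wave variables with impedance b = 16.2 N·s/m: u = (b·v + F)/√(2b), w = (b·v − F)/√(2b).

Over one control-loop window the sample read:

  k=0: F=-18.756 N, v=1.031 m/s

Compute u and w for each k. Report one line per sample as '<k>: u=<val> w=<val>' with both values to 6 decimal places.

0: u=-0.360816 w=6.229371

k=0: b·v=16.2×1.031=16.702200; √(2b)=5.692100; u=(16.702200+(-18.756))/5.692100=-0.360816, w=(16.702200−(-18.756))/5.692100=6.229371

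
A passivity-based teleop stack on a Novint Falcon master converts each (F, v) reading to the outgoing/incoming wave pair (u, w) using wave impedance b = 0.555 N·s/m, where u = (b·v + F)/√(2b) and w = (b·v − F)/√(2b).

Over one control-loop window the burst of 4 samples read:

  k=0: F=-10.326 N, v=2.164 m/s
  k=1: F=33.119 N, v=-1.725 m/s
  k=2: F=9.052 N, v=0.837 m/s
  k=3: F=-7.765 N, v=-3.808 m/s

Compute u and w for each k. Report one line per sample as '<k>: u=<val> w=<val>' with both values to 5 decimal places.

0: u=-8.66105 w=10.94096
1: u=30.52646 w=-32.34386
2: u=9.03270 w=-8.15086
3: u=-9.37620 w=5.36422

k=0: b·v=0.555×2.164=1.20102; √(2b)=1.05357; u=(1.20102+(-10.326))/1.05357=-8.66105, w=(1.20102−(-10.326))/1.05357=10.94096
k=1: b·v=0.555×(-1.725)=-0.95738; √(2b)=1.05357; u=(-0.95738+33.119)/1.05357=30.52646, w=(-0.95738−33.119)/1.05357=-32.34386
k=2: b·v=0.555×0.837=0.46454; √(2b)=1.05357; u=(0.46454+9.052)/1.05357=9.03270, w=(0.46454−9.052)/1.05357=-8.15086
k=3: b·v=0.555×(-3.808)=-2.11344; √(2b)=1.05357; u=(-2.11344+(-7.765))/1.05357=-9.37620, w=(-2.11344−(-7.765))/1.05357=5.36422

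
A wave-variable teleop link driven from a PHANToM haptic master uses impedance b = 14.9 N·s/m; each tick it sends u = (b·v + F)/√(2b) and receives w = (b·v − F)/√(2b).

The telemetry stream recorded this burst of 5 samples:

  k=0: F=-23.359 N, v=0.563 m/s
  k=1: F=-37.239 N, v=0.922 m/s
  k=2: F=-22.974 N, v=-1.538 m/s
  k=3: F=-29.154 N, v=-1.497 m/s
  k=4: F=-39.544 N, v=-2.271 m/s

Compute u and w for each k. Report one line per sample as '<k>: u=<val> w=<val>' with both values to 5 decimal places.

0: u=-2.74235 w=5.81573
1: u=-4.30509 w=9.33823
2: u=-8.40643 w=0.01059
3: u=-9.42661 w=1.25458
4: u=-13.44252 w=1.04528

k=0: b·v=14.9×0.563=8.38870; √(2b)=5.45894; u=(8.38870+(-23.359))/5.45894=-2.74235, w=(8.38870−(-23.359))/5.45894=5.81573
k=1: b·v=14.9×0.922=13.73780; √(2b)=5.45894; u=(13.73780+(-37.239))/5.45894=-4.30509, w=(13.73780−(-37.239))/5.45894=9.33823
k=2: b·v=14.9×(-1.538)=-22.91620; √(2b)=5.45894; u=(-22.91620+(-22.974))/5.45894=-8.40643, w=(-22.91620−(-22.974))/5.45894=0.01059
k=3: b·v=14.9×(-1.497)=-22.30530; √(2b)=5.45894; u=(-22.30530+(-29.154))/5.45894=-9.42661, w=(-22.30530−(-29.154))/5.45894=1.25458
k=4: b·v=14.9×(-2.271)=-33.83790; √(2b)=5.45894; u=(-33.83790+(-39.544))/5.45894=-13.44252, w=(-33.83790−(-39.544))/5.45894=1.04528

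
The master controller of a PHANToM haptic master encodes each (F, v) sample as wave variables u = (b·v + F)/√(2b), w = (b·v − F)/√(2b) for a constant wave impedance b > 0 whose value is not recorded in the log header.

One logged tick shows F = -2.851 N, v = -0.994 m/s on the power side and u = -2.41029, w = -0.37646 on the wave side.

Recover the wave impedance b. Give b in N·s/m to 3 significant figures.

b = 3.93 N·s/m

u + w = -2.7867;  u + w = √(2b)·v, so √(2b) = -2.7867/(-0.994) = 2.8036.
b = (√(2b))²/2 = 7.8600/2 = 3.9300.
(Check via u − w = 2F/√(2b): u − w = -2.0338, 2F/√(2b) = -2.0338.)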